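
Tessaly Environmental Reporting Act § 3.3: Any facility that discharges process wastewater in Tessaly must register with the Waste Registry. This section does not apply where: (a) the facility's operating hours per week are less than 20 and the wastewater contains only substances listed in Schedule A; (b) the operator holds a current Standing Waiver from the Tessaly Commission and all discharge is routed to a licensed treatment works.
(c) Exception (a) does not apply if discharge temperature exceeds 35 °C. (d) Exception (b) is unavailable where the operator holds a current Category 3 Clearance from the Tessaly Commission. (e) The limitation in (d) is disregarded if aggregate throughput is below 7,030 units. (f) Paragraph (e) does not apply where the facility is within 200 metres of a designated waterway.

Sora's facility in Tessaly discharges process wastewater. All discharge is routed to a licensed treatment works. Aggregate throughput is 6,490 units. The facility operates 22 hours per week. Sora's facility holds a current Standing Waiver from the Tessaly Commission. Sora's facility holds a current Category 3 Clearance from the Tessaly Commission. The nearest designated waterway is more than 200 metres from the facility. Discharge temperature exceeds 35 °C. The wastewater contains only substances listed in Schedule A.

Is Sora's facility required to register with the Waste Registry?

Exception (a) requires that the facility's operating hours per week are less than 20; but the facility's operating hours per week are 22, not less than 20, so (a) is unavailable.
Exception (b)'s conditions are all satisfied: a current Standing Waiver is held; discharge is routed to a licensed treatment works. As to paragraphs (d)–(f): (d) would limit (b) — a current Category 3 Clearance is held — but (e) sets (d) aside: (e) operates against (d): aggregate throughput is 6,490 units, below the 7,030 units limit. (f), which would lift (e), does not operate here — the facility is more than 200 m from any designated waterway. So (b) applies.

No — exception (b) applies; Sora's facility is not required to register with the Waste Registry.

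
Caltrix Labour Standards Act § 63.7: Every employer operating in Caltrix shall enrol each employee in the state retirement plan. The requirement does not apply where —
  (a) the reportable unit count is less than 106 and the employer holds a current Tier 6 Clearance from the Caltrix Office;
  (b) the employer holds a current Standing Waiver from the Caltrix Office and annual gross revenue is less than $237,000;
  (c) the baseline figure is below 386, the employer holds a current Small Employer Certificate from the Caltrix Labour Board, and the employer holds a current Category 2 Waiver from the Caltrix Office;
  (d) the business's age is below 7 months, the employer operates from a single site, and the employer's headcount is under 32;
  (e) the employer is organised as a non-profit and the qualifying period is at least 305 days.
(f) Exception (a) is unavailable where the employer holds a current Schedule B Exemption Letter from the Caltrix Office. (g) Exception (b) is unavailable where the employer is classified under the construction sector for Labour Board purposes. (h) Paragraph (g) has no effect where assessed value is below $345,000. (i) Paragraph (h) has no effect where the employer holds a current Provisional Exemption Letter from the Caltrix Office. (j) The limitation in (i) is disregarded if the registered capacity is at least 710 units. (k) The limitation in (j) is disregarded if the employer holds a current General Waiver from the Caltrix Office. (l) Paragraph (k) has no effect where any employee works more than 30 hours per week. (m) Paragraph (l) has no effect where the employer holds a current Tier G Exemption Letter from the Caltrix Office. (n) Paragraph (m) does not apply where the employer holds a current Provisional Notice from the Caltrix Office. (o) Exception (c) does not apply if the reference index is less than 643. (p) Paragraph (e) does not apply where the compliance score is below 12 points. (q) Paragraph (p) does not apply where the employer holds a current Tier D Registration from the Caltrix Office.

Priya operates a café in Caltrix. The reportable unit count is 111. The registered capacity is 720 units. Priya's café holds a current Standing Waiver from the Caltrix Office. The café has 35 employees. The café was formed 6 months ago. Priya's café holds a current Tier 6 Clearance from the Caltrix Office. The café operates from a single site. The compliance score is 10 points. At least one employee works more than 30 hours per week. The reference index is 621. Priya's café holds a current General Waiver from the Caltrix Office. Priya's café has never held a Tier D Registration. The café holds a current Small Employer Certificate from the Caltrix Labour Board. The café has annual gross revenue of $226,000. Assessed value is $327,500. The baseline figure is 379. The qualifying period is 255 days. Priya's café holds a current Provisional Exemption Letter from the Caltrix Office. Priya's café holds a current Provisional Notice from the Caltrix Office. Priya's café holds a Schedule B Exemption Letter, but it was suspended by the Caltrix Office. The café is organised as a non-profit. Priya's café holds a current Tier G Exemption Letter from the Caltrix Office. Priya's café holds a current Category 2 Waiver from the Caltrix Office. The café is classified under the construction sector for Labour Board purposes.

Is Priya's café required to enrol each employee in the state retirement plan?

Exception (a) requires that the reportable unit count is less than 106; but the reportable unit count is 111, not less than 106, so (a) is unavailable.
All of (b)'s requirements are met (a current Standing Waiver is held; annual gross revenue is $226,000, less than the $237,000 limit). Applying paragraphs (g)–(n): (g) operates (the café is classified under the construction sector), but yields to (h): (h) is triggered — assessed value is $327,500, below the $345,000 limit. (i) would limit (h) — a current Provisional Exemption Letter is held — but (j) sets (i) aside: (j) applies — the registered capacity is 720 units, meeting the 710 units threshold. (k) is engaged (a current General Waiver is held), but is itself disapplied by (l): (l) operates against (k): at least one employee exceeds 30 hours/week. (m) is engaged (a current Tier G Exemption Letter is held), but is itself disapplied by (n): (n) is triggered — a current Provisional Notice is held. Exception (b) stands.
Exception (c)'s conditions are all satisfied: the baseline figure is 379, below the 386 limit; a current Small Employer Certificate is held; a current Category 2 Waiver is held. But: (o) applies — the reference index is 621, less than the 643 limit. So (c) is unavailable.
Exception (d) does not apply: the employer's headcount is 35, not under 32.
Exception (e) requires that the qualifying period is at least 305 days; but the qualifying period is 255 days, short of 305 days, so (e) is unavailable.

No — exception (b) applies; Priya's café is not required to enrol each employee in the state retirement plan.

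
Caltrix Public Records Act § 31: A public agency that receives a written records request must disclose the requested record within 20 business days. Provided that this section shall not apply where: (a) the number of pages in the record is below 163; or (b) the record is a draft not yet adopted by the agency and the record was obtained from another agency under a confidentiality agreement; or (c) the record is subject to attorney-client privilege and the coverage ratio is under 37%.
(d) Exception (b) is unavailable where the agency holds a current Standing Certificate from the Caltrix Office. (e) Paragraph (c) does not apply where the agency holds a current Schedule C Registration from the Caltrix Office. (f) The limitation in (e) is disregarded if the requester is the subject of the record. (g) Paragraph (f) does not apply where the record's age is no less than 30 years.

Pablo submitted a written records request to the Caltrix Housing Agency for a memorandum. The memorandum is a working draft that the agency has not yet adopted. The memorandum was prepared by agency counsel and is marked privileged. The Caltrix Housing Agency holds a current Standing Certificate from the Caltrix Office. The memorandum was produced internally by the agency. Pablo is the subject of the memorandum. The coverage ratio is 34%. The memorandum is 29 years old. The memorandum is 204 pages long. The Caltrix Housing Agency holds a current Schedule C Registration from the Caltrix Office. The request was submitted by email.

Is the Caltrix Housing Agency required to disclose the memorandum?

No — exception (c) applies; the Caltrix Housing Agency is not required to disclose the memorandum.

Exception (a) requires that the number of pages in the record is below 163; but the number of pages in the record is 204, not below 163, so (a) is unavailable.
Exception (b) fails — the memorandum was produced internally.
Exception (c)'s conditions are all satisfied: the memorandum is privileged; the coverage ratio is 34%, under the 37% limit. Applying paragraphs (e)–(g): (e) would limit (c) — a current Schedule C Registration is held — but (f) sets (e) aside: (f) is engaged — Pablo is the subject of the memorandum. (g) is not triggered (the record's age is 29 years, short of 30 years), so (f) stands. Exception (c) stands.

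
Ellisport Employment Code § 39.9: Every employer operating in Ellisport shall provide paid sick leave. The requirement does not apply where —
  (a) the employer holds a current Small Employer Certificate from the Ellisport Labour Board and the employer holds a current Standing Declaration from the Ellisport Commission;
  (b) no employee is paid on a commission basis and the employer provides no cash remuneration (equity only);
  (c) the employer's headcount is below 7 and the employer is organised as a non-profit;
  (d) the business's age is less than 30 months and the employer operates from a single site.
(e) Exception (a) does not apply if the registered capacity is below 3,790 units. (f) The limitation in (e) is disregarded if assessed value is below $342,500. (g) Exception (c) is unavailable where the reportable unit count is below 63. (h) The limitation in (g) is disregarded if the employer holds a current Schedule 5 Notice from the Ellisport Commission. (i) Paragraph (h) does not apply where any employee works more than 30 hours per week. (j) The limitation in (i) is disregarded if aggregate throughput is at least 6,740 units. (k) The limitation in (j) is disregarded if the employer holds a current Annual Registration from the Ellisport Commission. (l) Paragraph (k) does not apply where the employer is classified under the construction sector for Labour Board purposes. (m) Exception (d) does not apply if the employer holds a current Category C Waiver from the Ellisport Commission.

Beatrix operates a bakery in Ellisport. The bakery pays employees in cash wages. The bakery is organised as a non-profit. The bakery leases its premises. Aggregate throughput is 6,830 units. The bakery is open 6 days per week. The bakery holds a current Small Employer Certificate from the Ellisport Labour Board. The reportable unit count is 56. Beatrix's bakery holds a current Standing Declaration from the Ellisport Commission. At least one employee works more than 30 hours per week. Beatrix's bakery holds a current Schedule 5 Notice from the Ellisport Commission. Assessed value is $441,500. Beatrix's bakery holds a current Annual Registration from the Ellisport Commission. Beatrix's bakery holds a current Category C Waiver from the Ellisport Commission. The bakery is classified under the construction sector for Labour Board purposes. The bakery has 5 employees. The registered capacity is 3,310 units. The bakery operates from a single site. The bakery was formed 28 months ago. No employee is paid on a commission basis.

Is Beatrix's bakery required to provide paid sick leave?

Exception (a): a current Small Employer Certificate is held; a current Standing Declaration is held — every condition holds. Turning to paragraphs (e)–(f): (e) operates against (a): the registered capacity is 3,310 units, below the 3,790 units limit. (f), which would lift (e), does not operate here — assessed value is $441,500, not below $342,500. Exception (a) does not apply.
Exception (b) does not apply: employees are paid cash wages.
Exception (c): the employer's headcount is 5, below the 7 limit; the employer is a non-profit — every condition holds. Considering the limiting provisions: (g) is triggered (the reportable unit count is 56, below the 63 limit), but is itself disapplied by (h): (h) operates against (g): a current Schedule 5 Notice is held. (i) would limit (h) — at least one employee exceeds 30 hours/week — but (j) sets (i) aside: (j) applies — aggregate throughput is 6,830 units, meeting the 6,740 units threshold. (k) would limit (j) — a current Annual Registration is held — but (l) sets (k) aside: (l) operates against (k): the bakery is classified under the construction sector. (c) remains available.
Exception (d)'s conditions are all satisfied: the business's age is 28 months, less than the 30 months limit; the employer operates from a single site. But applying paragraph (m): (m) applies — a current Category C Waiver is held. Exception (d) does not apply.

No — exception (c) applies; Beatrix's bakery is not required to provide paid sick leave.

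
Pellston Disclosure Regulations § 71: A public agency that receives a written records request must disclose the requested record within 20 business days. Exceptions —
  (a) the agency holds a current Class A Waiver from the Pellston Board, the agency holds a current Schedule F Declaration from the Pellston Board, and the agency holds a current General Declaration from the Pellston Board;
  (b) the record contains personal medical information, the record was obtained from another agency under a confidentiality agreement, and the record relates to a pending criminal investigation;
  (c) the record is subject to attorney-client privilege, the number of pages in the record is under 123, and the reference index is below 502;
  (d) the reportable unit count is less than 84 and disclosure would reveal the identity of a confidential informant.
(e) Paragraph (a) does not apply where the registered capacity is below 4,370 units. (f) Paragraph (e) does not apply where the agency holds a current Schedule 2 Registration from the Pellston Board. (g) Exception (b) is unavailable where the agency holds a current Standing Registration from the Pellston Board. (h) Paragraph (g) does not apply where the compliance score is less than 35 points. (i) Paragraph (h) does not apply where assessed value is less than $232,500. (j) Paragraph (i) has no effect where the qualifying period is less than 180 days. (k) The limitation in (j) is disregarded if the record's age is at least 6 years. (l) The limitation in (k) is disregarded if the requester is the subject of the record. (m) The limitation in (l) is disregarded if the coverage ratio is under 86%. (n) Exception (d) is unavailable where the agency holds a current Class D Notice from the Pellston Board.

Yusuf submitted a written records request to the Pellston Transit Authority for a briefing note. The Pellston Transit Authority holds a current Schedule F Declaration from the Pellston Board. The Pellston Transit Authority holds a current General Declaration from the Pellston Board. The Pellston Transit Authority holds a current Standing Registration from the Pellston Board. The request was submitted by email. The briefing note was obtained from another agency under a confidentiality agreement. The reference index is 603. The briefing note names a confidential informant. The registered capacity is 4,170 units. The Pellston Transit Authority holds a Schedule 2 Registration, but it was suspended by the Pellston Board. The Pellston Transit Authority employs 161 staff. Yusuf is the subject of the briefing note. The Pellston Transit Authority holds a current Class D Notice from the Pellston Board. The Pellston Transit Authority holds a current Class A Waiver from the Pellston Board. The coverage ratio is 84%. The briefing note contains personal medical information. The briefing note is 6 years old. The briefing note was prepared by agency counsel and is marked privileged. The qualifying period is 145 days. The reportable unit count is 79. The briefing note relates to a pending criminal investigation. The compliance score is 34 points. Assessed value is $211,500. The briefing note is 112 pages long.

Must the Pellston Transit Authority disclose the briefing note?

Exception (a): a current Class A Waiver is held; a current Schedule F Declaration is held; a current General Declaration is held — every condition holds. However, paragraphs (e)–(f) must be considered: (e) is triggered — the registered capacity is 4,170 units, below the 4,370 units limit. (f) is not engaged (the Schedule 2 Registration is not current), so (e) stands. (a) is therefore removed.
Exception (b): the briefing note contains personal medical information; the briefing note was obtained under a confidentiality agreement; the briefing note relates to a pending investigation — every condition holds. Turning to paragraphs (g)–(m): (g) is engaged — a current Standing Registration is held. (h) would limit (g) — the compliance score is 34 points, less than the 35 points limit — but (i) sets (h) aside: (i) operates against (h): assessed value is $211,500, less than the $232,500 limit. (j) would limit (i) — the qualifying period is 145 days, less than the 180 days limit — but (k) sets (j) aside: (k) operates against (j): the record's age is 6 years, meeting the 6 years threshold. (l) applies (Yusuf is the subject of the briefing note), but yields to (m): (m) operates — the coverage ratio is 84%, under the 86% limit. (b) is therefore removed.
Exception (c) does not apply: the reference index is 603, not below 502.
Exception (d) is satisfied on its face — the reportable unit count is 79, less than the 84 limit; the briefing note names a confidential informant. But: (n) operates — a current Class D Notice is held. So (d) is unavailable.
None of the exceptions is available; § 71 applies in full.

Yes — the Pellston Transit Authority must disclose the briefing note.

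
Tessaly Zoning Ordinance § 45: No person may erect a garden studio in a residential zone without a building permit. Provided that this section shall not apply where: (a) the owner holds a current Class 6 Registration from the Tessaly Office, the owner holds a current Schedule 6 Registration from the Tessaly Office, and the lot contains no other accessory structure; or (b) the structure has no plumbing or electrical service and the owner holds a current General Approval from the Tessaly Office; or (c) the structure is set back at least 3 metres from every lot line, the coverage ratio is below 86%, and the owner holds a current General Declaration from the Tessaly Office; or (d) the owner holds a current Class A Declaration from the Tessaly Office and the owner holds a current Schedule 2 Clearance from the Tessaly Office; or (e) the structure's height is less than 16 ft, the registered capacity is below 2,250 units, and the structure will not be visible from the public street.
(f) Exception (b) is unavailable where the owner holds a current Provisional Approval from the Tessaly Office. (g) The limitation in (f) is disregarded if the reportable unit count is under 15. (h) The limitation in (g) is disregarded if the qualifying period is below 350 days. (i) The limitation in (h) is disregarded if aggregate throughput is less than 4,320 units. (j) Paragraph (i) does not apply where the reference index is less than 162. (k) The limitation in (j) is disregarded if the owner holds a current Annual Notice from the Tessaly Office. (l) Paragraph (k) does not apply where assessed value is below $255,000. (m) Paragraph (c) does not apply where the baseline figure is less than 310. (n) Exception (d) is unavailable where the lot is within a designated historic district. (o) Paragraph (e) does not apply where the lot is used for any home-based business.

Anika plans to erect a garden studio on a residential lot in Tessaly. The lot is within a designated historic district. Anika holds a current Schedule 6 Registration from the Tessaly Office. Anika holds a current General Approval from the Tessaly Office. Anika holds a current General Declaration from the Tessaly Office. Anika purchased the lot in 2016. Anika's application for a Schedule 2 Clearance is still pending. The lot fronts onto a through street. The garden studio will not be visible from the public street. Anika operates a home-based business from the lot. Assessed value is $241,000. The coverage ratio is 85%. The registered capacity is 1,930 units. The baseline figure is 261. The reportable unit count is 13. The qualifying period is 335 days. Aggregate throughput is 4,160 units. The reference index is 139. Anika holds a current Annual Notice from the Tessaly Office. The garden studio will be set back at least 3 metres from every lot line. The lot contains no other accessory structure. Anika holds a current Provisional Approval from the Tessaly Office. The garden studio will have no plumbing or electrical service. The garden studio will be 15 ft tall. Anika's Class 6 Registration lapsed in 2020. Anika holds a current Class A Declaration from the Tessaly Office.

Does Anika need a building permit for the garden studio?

Exception (a) fails — there is no Class 6 Registration in force.
Exception (b): there is no plumbing or electrical service; a current General Approval is held — every condition holds. Turning to paragraphs (f)–(l): (f) operates against (b): a current Provisional Approval is held. (g) is engaged (the reportable unit count is 13, under the 15 limit), but is displaced by (h): (h) operates against (g): the qualifying period is 335 days, below the 350 days limit. (i) operates (aggregate throughput is 4,160 units, less than the 4,320 units limit), but is displaced by (j): (j) is engaged — the reference index is 139, less than the 162 limit. (k) would limit (j) — a current Annual Notice is held — but (l) sets (k) aside: (l) operates against (k): assessed value is $241,000, below the $255,000 limit. So (b) is unavailable.
Exception (c): the setback is at least 3 m on every side; the coverage ratio is 85%, below the 86% limit; a current General Declaration is held — every condition holds. But applying paragraph (m): (m) applies — the baseline figure is 261, less than the 310 limit. So (c) is unavailable.
Exception (d) fails — there is no Schedule 2 Clearance in force.
Exception (e)'s conditions are all satisfied: the structure's height is 15 ft, less than the 16 ft limit; the registered capacity is 1,930 units, below the 2,250 units limit; the structure will not be visible from the street. However, paragraph (o) must be considered: (o) operates — a home-based business operates on the lot. So (e) is unavailable.
None of the exceptions is available; § 45 applies in full.

Yes — Anika must obtain a building permit.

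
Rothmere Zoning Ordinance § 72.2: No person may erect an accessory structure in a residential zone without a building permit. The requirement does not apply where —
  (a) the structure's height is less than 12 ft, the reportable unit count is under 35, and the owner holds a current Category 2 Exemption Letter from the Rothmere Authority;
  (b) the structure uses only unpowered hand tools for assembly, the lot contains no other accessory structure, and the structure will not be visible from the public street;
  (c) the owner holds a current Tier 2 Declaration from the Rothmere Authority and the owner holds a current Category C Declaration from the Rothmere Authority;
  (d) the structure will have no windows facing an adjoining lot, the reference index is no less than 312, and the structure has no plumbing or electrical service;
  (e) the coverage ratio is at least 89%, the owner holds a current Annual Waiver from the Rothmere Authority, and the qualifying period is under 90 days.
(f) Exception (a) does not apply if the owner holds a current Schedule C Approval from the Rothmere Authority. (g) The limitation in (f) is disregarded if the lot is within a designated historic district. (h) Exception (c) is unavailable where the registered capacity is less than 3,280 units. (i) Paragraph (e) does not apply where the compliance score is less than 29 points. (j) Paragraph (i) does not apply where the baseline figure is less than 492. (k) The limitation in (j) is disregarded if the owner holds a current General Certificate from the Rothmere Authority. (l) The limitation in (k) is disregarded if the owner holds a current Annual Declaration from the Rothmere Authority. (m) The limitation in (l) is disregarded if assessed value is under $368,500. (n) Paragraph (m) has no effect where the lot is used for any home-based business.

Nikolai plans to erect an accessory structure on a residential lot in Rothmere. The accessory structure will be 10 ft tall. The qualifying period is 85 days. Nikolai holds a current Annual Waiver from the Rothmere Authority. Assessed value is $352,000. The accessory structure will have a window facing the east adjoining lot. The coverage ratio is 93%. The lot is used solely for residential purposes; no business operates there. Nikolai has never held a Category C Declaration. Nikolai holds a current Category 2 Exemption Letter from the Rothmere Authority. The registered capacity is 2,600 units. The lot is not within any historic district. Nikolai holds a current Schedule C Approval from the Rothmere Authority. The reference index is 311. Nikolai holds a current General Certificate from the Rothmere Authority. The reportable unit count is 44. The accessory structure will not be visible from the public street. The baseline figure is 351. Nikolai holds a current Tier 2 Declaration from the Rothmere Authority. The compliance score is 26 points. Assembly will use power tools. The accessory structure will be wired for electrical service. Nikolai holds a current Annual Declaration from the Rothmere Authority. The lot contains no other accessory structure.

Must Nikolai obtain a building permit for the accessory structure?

Yes — Nikolai must obtain a building permit.

Exception (a) requires that the reportable unit count is under 35; but the reportable unit count is 44, not under 35, so (a) is unavailable.
Exception (b) fails — assembly uses power tools.
Exception (c) does not apply: the Category C Declaration is not current.
Exception (d) fails — a window faces an adjoining lot.
All of (e)'s requirements are met (the coverage ratio is 93%, meeting the 89% threshold; a current Annual Waiver is held; the qualifying period is 85 days, under the 90 days limit). However, paragraphs (i)–(n) must be considered: (i) operates against (e): the compliance score is 26 points, less than the 29 points limit. (j) would limit (i) — the baseline figure is 351, less than the 492 limit — but (k) sets (j) aside: (k) operates against (j): a current General Certificate is held. (l) would limit (k) — a current Annual Declaration is held — but (m) sets (l) aside: (m) operates against (l): assessed value is $352,000, under the $368,500 limit. (n) is not triggered (the lot is solely residential), so (m) stands. Exception (e) does not apply.
Every exception is unavailable, so the rule governs.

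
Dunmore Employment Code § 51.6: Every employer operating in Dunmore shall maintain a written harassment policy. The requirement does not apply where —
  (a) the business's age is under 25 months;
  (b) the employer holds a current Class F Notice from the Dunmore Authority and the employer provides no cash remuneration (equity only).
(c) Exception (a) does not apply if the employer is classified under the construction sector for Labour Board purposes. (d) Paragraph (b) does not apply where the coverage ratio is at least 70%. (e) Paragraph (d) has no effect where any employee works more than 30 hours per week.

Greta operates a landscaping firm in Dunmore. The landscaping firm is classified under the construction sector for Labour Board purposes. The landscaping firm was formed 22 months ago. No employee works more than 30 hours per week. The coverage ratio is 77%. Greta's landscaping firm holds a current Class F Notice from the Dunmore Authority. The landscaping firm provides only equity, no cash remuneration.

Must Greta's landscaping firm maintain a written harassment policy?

Yes — Greta's landscaping firm must maintain a written harassment policy.

Exception (a): the business's age is 22 months, under the 25 months limit — every condition holds. But: (c) operates against (a): the landscaping firm is classified under the construction sector. Exception (a) does not apply.
Exception (b): a current Class F Notice is held; remuneration is equity-only — every condition holds. However, paragraphs (d)–(e) must be considered: (d) operates — the coverage ratio is 77%, meeting the 70% threshold. (e) does not operate here (no employee exceeds 30 hours/week), so (d) stands. Exception (b) does not apply.
None of the exceptions is available; § 51.6 applies in full.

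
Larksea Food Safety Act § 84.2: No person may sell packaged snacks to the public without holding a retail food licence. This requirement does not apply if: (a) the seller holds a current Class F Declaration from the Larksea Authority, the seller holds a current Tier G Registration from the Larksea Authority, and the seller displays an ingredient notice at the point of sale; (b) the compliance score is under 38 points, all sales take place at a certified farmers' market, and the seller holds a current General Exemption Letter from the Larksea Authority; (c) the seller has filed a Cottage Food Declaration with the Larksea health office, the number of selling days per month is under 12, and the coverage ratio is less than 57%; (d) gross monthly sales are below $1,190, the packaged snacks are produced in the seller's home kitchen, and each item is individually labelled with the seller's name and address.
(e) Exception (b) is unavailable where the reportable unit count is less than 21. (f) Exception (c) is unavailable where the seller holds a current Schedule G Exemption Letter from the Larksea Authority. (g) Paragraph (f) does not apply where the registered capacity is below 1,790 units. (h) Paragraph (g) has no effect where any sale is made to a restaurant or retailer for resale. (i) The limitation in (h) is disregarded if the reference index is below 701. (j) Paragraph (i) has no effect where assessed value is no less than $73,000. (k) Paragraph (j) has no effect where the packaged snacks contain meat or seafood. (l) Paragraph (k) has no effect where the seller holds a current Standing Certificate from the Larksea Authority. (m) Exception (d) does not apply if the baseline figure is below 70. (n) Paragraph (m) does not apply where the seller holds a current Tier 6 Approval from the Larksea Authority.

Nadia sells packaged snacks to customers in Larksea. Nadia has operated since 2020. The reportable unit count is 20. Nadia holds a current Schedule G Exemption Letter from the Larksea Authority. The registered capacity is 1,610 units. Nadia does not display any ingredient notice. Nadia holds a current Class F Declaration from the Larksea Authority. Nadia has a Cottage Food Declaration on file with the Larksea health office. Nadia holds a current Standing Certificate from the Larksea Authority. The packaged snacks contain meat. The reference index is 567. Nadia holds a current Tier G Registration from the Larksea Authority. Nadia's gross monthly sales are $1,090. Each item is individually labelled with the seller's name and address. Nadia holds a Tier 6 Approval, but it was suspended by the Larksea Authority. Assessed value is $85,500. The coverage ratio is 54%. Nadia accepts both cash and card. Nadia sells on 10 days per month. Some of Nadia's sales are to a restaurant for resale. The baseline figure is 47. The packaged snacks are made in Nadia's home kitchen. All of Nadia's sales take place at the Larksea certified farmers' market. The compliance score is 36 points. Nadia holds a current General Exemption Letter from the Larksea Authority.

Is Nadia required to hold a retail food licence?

Exception (a) does not apply: no ingredient notice is displayed.
Exception (b): the compliance score is 36 points, under the 38 points limit; all sales are at a certified farmers' market; a current General Exemption Letter is held — every condition holds. However, paragraph (e) must be considered: (e) applies — the reportable unit count is 20, less than the 21 limit. Exception (b) does not apply.
Exception (c)'s conditions are all satisfied: a Cottage Food Declaration is on file; the number of selling days per month is 10, under the 12 limit; the coverage ratio is 54%, less than the 57% limit. But: (f) operates against (c): a current Schedule G Exemption Letter is held. (g) operates (the registered capacity is 1,610 units, below the 1,790 units limit), but is itself disapplied by (h): (h) operates against (g): some sales are to a restaurant for resale. (i) would limit (h) — the reference index is 567, below the 701 limit — but (j) sets (i) aside: (j) applies — assessed value is $85,500, meeting the $73,000 threshold. (k) would limit (j) — the packaged snacks contain meat — but (l) sets (k) aside: (l) applies — a current Standing Certificate is held. Exception (c) does not apply.
All of (d)'s requirements are met (gross monthly sales are $1,090, below the $1,190 limit; the packaged snacks are home-kitchen produced; items are individually labelled). Turning to paragraphs (m)–(n): (m) operates against (d): the baseline figure is 47, below the 70 limit. (n), which would lift (m), does not operate here — there is no Tier 6 Approval in force. (d) is therefore removed.
No exception is made out. Nadia falls within the general rule.

Yes — Nadia must hold a retail food licence.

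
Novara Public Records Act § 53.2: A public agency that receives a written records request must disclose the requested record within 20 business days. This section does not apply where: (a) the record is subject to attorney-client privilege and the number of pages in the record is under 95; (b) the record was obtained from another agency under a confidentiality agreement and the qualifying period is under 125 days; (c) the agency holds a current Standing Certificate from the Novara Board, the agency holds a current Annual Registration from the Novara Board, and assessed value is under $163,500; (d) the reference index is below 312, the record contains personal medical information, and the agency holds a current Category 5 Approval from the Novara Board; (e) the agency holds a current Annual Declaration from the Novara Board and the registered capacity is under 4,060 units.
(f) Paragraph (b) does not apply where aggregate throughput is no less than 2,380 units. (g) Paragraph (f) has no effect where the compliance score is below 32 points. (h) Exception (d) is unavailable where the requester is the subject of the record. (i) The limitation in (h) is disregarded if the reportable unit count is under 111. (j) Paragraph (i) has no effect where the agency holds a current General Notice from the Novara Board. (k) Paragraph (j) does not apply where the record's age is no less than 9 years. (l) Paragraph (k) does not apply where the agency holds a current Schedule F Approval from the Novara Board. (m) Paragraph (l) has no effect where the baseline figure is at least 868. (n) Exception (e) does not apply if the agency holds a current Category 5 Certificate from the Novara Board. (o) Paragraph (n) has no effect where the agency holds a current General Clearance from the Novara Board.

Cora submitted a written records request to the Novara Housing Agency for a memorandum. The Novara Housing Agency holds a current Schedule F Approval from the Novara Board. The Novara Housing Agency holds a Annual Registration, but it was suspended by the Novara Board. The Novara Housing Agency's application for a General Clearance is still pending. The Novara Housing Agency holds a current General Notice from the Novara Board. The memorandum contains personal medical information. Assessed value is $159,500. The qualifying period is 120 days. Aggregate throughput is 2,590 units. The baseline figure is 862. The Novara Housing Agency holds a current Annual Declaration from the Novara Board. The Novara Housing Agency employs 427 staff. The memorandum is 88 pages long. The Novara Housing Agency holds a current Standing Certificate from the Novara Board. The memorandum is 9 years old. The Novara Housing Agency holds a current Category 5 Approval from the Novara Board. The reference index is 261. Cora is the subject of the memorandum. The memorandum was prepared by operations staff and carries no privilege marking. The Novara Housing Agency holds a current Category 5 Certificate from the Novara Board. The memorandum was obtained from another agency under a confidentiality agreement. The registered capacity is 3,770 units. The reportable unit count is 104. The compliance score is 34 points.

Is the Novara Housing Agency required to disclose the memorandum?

Yes — the Novara Housing Agency must disclose the memorandum.

Exception (a) does not apply: the memorandum carries no privilege marking.
All of (b)'s requirements are met (the memorandum was obtained under a confidentiality agreement; the qualifying period is 120 days, under the 125 days limit). Turning to paragraphs (f)–(g): (f) operates against (b): aggregate throughput is 2,590 units, meeting the 2,380 units threshold. (g), which would lift (f), does not operate here — the compliance score is 34 points, not below 32 points. So (b) is unavailable.
Exception (c) requires that the agency holds a current Annual Registration from the Novara Board; but the Annual Registration is not current, so (c) is unavailable.
Exception (d): the reference index is 261, below the 312 limit; the memorandum contains personal medical information; a current Category 5 Approval is held — every condition holds. However, paragraphs (h)–(m) must be considered: (h) is engaged — Cora is the subject of the memorandum. (i) would limit (h) — the reportable unit count is 104, under the 111 limit — but (j) sets (i) aside: (j) operates against (i): a current General Notice is held. (k) would limit (j) — the record's age is 9 years, meeting the 9 years threshold — but (l) sets (k) aside: (l) is engaged — a current Schedule F Approval is held. (m) is inapplicable (the baseline figure is 862, short of 868), so (l) stands. So (d) is unavailable.
Exception (e): a current Annual Declaration is held; the registered capacity is 3,770 units, under the 4,060 units limit — every condition holds. However, paragraphs (n)–(o) must be considered: (n) is triggered — a current Category 5 Certificate is held. (o), which would lift (n), is not triggered — the General Clearance is not current. So (e) is unavailable.
Every exception is unavailable, so the rule governs.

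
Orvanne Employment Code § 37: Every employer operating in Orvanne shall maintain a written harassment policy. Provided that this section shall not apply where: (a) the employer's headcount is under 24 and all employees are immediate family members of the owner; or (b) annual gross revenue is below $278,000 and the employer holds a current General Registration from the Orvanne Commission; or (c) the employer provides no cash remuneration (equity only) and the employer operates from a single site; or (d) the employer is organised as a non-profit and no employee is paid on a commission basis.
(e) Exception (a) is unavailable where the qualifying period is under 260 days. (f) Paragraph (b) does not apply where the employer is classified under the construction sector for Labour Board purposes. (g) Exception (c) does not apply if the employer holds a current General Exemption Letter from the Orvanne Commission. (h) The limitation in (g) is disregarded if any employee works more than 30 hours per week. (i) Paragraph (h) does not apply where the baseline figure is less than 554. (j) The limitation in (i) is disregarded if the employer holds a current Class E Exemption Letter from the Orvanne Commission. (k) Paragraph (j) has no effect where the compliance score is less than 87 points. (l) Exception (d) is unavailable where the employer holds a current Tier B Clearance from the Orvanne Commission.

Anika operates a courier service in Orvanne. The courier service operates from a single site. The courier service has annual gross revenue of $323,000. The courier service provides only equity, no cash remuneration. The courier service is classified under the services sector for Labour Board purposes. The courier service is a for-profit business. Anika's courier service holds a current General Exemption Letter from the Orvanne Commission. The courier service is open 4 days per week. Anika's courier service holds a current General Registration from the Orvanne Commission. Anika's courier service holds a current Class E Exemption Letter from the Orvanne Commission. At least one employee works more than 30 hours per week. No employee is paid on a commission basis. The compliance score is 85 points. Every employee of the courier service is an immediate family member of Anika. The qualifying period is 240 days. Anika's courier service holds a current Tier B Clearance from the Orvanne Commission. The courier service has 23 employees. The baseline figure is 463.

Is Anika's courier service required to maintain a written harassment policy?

Yes — Anika's courier service must maintain a written harassment policy.

Exception (a): the employer's headcount is 23, under the 24 limit; every employee is an immediate family member — every condition holds. But: (e) operates against (a): the qualifying period is 240 days, under the 260 days limit. Exception (a) does not apply.
Exception (b) requires that annual gross revenue is below $278,000; but annual gross revenue is $323,000, not below $278,000, so (b) is unavailable.
All of (c)'s requirements are met (remuneration is equity-only; the employer operates from a single site). Turning to paragraphs (g)–(k): (g) operates against (c): a current General Exemption Letter is held. (h) operates (at least one employee exceeds 30 hours/week), but is set aside by (i): (i) is engaged — the baseline figure is 463, less than the 554 limit. (j) would limit (i) — a current Class E Exemption Letter is held — but (k) sets (j) aside: (k) operates against (j): the compliance score is 85 points, less than the 87 points limit. So (c) is unavailable.
Exception (d) does not apply: the employer is for-profit.
No exception is made out. Anika's courier service falls within the general rule.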